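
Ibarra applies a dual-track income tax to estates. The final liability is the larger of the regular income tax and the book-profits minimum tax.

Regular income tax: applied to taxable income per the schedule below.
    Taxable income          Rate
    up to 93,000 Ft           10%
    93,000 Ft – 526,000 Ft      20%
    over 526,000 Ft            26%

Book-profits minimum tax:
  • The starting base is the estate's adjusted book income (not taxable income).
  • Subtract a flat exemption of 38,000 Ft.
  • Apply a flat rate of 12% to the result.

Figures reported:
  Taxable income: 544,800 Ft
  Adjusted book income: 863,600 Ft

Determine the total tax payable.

Regular income tax:
  93,000 Ft × 10% = 9,300 Ft
  433,000 Ft × 20% = 86,600 Ft
  18,800 Ft × 26% = 4,888 Ft
  → 100,788 Ft

Book-profits minimum tax:
  Base (adjusted book income): 863,600 Ft
  Less exemption 38,000 Ft → base 825,600 Ft
  825,600 Ft × 12% = 99,072 Ft

100,788 Ft > 99,072 Ft, so the regular income tax governs.

100,788 Ft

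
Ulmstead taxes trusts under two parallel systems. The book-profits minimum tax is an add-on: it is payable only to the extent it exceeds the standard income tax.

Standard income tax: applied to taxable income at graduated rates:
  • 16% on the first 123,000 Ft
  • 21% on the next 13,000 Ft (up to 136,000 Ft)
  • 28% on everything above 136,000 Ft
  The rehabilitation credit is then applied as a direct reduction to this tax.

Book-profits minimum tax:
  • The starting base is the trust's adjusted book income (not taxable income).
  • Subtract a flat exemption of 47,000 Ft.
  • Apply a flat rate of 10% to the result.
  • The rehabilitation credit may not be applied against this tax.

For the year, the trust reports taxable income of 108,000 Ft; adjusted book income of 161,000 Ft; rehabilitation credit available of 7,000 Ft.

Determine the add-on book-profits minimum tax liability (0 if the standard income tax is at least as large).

Book-profits minimum tax:
  Base (adjusted book income): 161,000 Ft
  Less exemption 47,000 Ft → base 114,000 Ft
  114,000 Ft × 10% = 11,400 Ft

Standard income tax:
  108,000 Ft × 16% = 17,280 Ft
  Less rehabilitation credit 7,000 Ft → 10,280 Ft

Excess of book-profits minimum tax over standard income tax: 11,400 Ft − 10,280 Ft = 1,120 Ft.

1,120 Ft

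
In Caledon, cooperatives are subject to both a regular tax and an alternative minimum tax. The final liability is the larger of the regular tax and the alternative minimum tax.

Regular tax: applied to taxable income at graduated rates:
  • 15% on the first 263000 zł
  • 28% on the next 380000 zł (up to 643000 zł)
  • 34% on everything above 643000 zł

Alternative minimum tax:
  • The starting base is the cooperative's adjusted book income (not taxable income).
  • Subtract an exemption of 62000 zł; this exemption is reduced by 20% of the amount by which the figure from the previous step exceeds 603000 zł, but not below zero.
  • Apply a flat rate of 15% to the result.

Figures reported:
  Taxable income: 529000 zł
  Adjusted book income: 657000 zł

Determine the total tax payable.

113930 zł

Alternative minimum tax:
  Base (adjusted book income): 657000 zł
  Exemption: 62000 zł − 20% × (657000 zł − 603000 zł) = 62000 zł − 10800 zł = 51200 zł
  Base: 657000 zł − 51200 zł = 605800 zł
  605800 zł × 15% = 90870 zł

Regular tax:
  263000 zł × 15% = 39450 zł
  266000 zł × 28% = 74480 zł
  → 113930 zł

113930 zł > 90870 zł, so the regular tax governs.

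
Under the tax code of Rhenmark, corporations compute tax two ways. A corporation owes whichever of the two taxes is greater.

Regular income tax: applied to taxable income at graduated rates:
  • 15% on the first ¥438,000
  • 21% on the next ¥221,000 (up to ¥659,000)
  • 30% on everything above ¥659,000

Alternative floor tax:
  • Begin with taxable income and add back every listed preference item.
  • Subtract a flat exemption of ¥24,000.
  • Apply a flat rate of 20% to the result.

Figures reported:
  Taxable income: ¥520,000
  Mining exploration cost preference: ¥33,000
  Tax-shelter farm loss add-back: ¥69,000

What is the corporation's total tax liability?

Alternative floor tax:
  Adjusted income: ¥520,000 + ¥33,000 + ¥69,000 = ¥622,000
  Less exemption ¥24,000 → base ¥598,000
  ¥598,000 × 20% = ¥119,600

Regular income tax:
  ¥438,000 × 15% = ¥65,700
  ¥82,000 × 21% = ¥17,220
  → ¥82,920

¥119,600 > ¥82,920, so the alternative floor tax is the binding amount.

¥119,600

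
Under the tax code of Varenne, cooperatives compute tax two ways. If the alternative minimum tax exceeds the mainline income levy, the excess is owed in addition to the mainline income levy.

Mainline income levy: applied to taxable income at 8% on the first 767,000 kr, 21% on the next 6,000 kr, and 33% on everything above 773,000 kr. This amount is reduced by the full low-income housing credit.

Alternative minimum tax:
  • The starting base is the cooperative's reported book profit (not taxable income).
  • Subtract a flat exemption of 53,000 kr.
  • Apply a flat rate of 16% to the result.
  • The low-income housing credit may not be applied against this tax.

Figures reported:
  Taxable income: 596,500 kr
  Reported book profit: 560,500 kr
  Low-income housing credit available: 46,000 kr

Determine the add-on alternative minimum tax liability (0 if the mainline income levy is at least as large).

Alternative minimum tax:
  Base (reported book profit): 560,500 kr
  Less exemption 53,000 kr → base 507,500 kr
  507,500 kr × 16% = 81,200 kr

Mainline income levy:
  596,500 kr × 8% = 47,720 kr
  Less low-income housing credit 46,000 kr → 1,720 kr

Excess of alternative minimum tax over mainline income levy: 81,200 kr − 1,720 kr = 79,480 kr.

79,480 kr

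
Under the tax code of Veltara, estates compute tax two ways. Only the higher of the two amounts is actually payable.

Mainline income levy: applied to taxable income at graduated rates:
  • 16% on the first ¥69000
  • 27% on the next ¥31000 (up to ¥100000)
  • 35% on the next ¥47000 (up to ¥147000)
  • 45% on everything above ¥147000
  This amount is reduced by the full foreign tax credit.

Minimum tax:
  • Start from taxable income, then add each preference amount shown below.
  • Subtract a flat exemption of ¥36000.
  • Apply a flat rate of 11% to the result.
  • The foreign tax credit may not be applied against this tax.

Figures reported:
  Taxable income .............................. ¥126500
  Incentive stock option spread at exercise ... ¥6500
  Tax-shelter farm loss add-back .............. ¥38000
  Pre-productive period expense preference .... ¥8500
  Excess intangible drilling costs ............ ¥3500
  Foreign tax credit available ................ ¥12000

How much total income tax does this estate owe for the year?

Minimum tax:
  Adjusted income: ¥126500 + ¥6500 + ¥38000 + ¥8500 + ¥3500 = ¥183000
  Less exemption ¥36000 → base ¥147000
  ¥147000 × 11% = ¥16170

Mainline income levy:
  ¥69000 × 16% = ¥11040
  ¥31000 × 27% = ¥8370
  ¥26500 × 35% = ¥9275
  → ¥28685
  Less foreign tax credit ¥12000 → ¥16685

¥16685 > ¥16170, so the mainline income levy governs.

¥16685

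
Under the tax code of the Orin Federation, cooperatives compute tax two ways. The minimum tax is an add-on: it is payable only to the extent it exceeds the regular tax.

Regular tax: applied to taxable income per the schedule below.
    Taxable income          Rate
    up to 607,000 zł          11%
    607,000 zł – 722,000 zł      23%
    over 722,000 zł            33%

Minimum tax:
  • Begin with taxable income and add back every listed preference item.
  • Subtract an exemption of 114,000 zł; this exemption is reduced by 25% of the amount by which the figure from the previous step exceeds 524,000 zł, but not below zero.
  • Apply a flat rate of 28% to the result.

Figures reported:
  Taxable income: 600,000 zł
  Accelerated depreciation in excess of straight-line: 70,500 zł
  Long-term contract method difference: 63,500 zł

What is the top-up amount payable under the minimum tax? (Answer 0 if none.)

122,300 zł

Minimum tax:
  Adjusted income: 600,000 zł + 70,500 zł + 63,500 zł = 734,000 zł
  Exemption: 114,000 zł − 25% × (734,000 zł − 524,000 zł) = 114,000 zł − 52,500 zł = 61,500 zł
  Base: 734,000 zł − 61,500 zł = 672,500 zł
  672,500 zł × 28% = 188,300 zł

Regular tax:
  600,000 zł × 11% = 66,000 zł

Excess of minimum tax over regular tax: 188,300 zł − 66,000 zł = 122,300 zł.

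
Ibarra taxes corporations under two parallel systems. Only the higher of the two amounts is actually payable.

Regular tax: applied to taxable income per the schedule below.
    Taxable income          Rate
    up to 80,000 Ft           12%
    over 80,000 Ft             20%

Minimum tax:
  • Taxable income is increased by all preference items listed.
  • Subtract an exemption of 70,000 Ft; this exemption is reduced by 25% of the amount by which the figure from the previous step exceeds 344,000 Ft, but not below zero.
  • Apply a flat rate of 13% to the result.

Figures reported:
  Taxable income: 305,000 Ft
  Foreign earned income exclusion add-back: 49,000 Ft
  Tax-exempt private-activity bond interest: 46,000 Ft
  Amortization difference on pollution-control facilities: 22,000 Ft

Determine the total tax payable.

54,600 Ft

Regular tax:
  80,000 Ft × 12% = 9,600 Ft
  225,000 Ft × 20% = 45,000 Ft
  → 54,600 Ft

Minimum tax:
  Adjusted income: 305,000 Ft + 49,000 Ft + 46,000 Ft + 22,000 Ft = 422,000 Ft
  Exemption: 70,000 Ft − 25% × (422,000 Ft − 344,000 Ft) = 70,000 Ft − 19,500 Ft = 50,500 Ft
  Base: 422,000 Ft − 50,500 Ft = 371,500 Ft
  371,500 Ft × 13% = 48,295 Ft

54,600 Ft > 48,295 Ft, so the regular tax governs.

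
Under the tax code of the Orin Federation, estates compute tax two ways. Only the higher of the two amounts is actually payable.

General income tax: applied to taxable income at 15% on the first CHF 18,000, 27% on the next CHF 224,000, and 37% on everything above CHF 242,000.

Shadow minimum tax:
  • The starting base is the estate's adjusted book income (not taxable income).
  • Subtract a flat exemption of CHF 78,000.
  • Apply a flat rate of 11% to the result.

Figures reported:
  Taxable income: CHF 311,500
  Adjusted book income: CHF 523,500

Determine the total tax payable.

CHF 88,895

General income tax:
  CHF 18,000 × 15% = CHF 2,700
  CHF 224,000 × 27% = CHF 60,480
  CHF 69,500 × 37% = CHF 25,715
  → CHF 88,895

Shadow minimum tax:
  Base (adjusted book income): CHF 523,500
  Less exemption CHF 78,000 → base CHF 445,500
  CHF 445,500 × 11% = CHF 49,005

CHF 88,895 > CHF 49,005, so the general income tax governs.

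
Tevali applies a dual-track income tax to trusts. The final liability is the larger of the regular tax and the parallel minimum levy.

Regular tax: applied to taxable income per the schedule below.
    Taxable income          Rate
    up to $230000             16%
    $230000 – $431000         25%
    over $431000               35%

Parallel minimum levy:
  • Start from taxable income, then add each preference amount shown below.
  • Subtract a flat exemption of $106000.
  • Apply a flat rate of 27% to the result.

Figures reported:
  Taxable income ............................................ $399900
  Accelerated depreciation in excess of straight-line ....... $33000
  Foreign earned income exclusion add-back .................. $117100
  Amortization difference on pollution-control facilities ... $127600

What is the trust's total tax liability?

$154332

Regular tax:
  $230000 × 16% = $36800
  $169900 × 25% = $42475
  → $79275

Parallel minimum levy:
  Adjusted income: $399900 + $33000 + $117100 + $127600 = $677600
  Less exemption $106000 → base $571600
  $571600 × 27% = $154332

$154332 > $79275, so the parallel minimum levy is the binding amount.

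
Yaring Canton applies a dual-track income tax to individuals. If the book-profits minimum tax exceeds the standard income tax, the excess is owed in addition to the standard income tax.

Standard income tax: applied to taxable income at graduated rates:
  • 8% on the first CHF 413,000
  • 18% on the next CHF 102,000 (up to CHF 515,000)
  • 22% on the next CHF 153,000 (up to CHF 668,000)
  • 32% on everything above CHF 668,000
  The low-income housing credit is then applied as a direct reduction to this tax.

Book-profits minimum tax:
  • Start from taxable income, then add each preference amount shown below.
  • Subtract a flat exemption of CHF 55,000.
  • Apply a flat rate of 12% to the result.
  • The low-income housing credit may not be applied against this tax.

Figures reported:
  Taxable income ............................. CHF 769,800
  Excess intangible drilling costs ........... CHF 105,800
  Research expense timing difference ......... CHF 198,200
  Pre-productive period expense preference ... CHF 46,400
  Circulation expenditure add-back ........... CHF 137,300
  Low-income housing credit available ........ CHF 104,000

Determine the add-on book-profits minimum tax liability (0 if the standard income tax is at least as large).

Standard income tax:
  CHF 413,000 × 8% = CHF 33,040
  CHF 102,000 × 18% = CHF 18,360
  CHF 153,000 × 22% = CHF 33,660
  CHF 101,800 × 32% = CHF 32,576
  → CHF 117,636
  Less low-income housing credit CHF 104,000 → CHF 13,636

Book-profits minimum tax:
  Adjusted income: CHF 769,800 + CHF 105,800 + CHF 198,200 + CHF 46,400 + CHF 137,300 = CHF 1,257,500
  Less exemption CHF 55,000 → base CHF 1,202,500
  CHF 1,202,500 × 12% = CHF 144,300

Excess of book-profits minimum tax over standard income tax: CHF 144,300 − CHF 13,636 = CHF 130,664.

CHF 130,664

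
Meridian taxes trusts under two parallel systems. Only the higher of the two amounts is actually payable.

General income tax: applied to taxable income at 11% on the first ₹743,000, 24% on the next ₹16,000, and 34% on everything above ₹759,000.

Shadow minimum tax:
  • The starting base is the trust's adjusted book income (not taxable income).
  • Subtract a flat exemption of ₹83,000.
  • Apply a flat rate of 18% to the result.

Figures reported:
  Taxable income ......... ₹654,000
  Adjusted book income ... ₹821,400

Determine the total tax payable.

Shadow minimum tax:
  Base (adjusted book income): ₹821,400
  Less exemption ₹83,000 → base ₹738,400
  ₹738,400 × 18% = ₹132,912

General income tax:
  ₹654,000 × 11% = ₹71,940

₹132,912 > ₹71,940, so the shadow minimum tax is the binding amount.

₹132,912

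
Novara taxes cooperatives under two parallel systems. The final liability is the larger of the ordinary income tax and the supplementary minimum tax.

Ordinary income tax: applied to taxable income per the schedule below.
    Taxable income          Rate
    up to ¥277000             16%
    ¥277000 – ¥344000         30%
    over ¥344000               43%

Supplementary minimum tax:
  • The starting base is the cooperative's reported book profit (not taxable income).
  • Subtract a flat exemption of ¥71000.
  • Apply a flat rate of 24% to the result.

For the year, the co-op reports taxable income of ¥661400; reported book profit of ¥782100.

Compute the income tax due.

Ordinary income tax:
  ¥277000 × 16% = ¥44320
  ¥67000 × 30% = ¥20100
  ¥317400 × 43% = ¥136482
  → ¥200902

Supplementary minimum tax:
  Base (reported book profit): ¥782100
  Less exemption ¥71000 → base ¥711100
  ¥711100 × 24% = ¥170664

¥200902 > ¥170664, so the ordinary income tax governs.

¥200902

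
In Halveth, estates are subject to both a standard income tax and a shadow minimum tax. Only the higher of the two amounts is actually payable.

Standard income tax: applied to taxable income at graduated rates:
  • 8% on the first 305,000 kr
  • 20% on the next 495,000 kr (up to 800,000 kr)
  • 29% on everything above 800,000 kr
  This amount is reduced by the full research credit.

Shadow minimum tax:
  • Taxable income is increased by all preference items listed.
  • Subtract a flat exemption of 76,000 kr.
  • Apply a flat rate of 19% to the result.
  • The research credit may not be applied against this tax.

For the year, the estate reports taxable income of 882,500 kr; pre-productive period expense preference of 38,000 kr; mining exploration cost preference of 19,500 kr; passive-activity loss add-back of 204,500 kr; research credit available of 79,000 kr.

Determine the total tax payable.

203,015 kr

Standard income tax:
  305,000 kr × 8% = 24,400 kr
  495,000 kr × 20% = 99,000 kr
  82,500 kr × 29% = 23,925 kr
  → 147,325 kr
  Less research credit 79,000 kr → 68,325 kr

Shadow minimum tax:
  Adjusted income: 882,500 kr + 38,000 kr + 19,500 kr + 204,500 kr = 1,144,500 kr
  Less exemption 76,000 kr → base 1,068,500 kr
  1,068,500 kr × 19% = 203,015 kr

203,015 kr > 68,325 kr, so the shadow minimum tax is the binding amount.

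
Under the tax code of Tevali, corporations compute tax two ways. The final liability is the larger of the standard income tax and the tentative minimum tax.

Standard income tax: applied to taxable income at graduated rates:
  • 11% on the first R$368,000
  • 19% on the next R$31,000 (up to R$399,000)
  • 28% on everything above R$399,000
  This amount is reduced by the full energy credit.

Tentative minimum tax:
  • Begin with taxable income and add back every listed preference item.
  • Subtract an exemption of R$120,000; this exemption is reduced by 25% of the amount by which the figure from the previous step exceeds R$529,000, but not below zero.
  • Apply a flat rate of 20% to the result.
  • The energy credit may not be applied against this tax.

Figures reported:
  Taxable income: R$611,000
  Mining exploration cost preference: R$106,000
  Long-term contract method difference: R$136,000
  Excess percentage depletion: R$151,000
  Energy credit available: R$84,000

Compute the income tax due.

R$200,550

Standard income tax:
  R$368,000 × 11% = R$40,480
  R$31,000 × 19% = R$5,890
  R$212,000 × 28% = R$59,360
  → R$105,730
  Less energy credit R$84,000 → R$21,730

Tentative minimum tax:
  Adjusted income: R$611,000 + R$106,000 + R$136,000 + R$151,000 = R$1,004,000
  Exemption: R$120,000 − 25% × (R$1,004,000 − R$529,000) = R$120,000 − R$118,750 = R$1,250
  Base: R$1,004,000 − R$1,250 = R$1,002,750
  R$1,002,750 × 20% = R$200,550

R$200,550 > R$21,730, so the tentative minimum tax is the binding amount.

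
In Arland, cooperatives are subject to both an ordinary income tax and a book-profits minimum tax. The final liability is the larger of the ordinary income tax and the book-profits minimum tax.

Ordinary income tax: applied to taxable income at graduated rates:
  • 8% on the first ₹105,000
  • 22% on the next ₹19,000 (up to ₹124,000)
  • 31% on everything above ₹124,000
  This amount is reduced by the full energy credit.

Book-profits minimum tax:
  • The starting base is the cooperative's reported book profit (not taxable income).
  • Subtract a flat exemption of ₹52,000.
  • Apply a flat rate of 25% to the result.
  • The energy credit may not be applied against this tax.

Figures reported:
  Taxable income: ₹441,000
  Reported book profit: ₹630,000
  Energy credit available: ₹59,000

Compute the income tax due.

₹144,500

Book-profits minimum tax:
  Base (reported book profit): ₹630,000
  Less exemption ₹52,000 → base ₹578,000
  ₹578,000 × 25% = ₹144,500

Ordinary income tax:
  ₹105,000 × 8% = ₹8,400
  ₹19,000 × 22% = ₹4,180
  ₹317,000 × 31% = ₹98,270
  → ₹110,850
  Less energy credit ₹59,000 → ₹51,850

₹144,500 > ₹51,850, so the book-profits minimum tax is the binding amount.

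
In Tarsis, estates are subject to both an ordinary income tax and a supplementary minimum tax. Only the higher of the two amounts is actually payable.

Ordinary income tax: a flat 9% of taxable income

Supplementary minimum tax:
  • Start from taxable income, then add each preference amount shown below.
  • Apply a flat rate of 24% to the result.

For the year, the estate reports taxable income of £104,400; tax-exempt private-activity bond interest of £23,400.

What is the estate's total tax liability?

£30,672

Ordinary income tax:
  £104,400 × 9% = £9,396

Supplementary minimum tax:
  Adjusted income: £104,400 + £23,400 = £127,800
  £127,800 × 24% = £30,672

£30,672 > £9,396, so the supplementary minimum tax is the binding amount.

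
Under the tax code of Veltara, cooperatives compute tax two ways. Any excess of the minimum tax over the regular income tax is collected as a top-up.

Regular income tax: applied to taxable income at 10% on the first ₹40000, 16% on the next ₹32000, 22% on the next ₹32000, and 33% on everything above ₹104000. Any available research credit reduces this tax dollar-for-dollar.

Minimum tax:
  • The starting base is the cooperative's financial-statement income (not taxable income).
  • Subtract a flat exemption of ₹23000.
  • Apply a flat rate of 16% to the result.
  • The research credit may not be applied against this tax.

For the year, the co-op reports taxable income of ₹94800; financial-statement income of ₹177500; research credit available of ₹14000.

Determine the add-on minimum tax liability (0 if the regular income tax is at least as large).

₹24584

Minimum tax:
  Base (financial-statement income): ₹177500
  Less exemption ₹23000 → base ₹154500
  ₹154500 × 16% = ₹24720

Regular income tax:
  ₹40000 × 10% = ₹4000
  ₹32000 × 16% = ₹5120
  ₹22800 × 22% = ₹5016
  → ₹14136
  Less research credit ₹14000 → ₹136

Excess of minimum tax over regular income tax: ₹24720 − ₹136 = ₹24584.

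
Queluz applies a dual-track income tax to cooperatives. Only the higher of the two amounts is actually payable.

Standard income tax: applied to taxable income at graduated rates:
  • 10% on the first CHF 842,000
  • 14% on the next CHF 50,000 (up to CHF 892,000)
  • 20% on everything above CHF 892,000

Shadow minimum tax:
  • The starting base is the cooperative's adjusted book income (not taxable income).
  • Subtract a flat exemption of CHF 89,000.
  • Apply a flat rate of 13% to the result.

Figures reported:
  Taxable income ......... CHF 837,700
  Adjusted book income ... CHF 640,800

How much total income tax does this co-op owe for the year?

CHF 83,770

Standard income tax:
  CHF 837,700 × 10% = CHF 83,770

Shadow minimum tax:
  Base (adjusted book income): CHF 640,800
  Less exemption CHF 89,000 → base CHF 551,800
  CHF 551,800 × 13% = CHF 71,734

CHF 83,770 > CHF 71,734, so the standard income tax governs.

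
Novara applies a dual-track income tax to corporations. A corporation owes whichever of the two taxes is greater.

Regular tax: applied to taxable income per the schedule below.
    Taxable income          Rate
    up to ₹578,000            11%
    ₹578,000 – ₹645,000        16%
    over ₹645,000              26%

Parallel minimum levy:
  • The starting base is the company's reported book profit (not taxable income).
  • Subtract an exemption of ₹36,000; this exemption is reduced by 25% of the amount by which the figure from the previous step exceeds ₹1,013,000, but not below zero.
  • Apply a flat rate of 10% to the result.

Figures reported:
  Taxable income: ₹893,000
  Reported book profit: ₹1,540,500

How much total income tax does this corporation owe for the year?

₹154,050

Regular tax:
  ₹578,000 × 11% = ₹63,580
  ₹67,000 × 16% = ₹10,720
  ₹248,000 × 26% = ₹64,480
  → ₹138,780

Parallel minimum levy:
  Base (reported book profit): ₹1,540,500
  Exemption: 25% × (₹1,540,500 − ₹1,013,000) = ₹131,875 ≥ ₹36,000, so the exemption is fully phased out
  Base: ₹1,540,500 − ₹0 = ₹1,540,500
  ₹1,540,500 × 10% = ₹154,050

₹154,050 > ₹138,780, so the parallel minimum levy is the binding amount.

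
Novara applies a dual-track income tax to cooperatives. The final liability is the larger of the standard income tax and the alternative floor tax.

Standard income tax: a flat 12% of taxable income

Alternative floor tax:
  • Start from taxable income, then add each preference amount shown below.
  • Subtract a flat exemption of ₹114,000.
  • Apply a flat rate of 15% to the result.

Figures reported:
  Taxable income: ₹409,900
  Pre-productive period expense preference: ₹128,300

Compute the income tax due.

₹63,630

Standard income tax:
  ₹409,900 × 12% = ₹49,188

Alternative floor tax:
  Adjusted income: ₹409,900 + ₹128,300 = ₹538,200
  Less exemption ₹114,000 → base ₹424,200
  ₹424,200 × 15% = ₹63,630

₹63,630 > ₹49,188, so the alternative floor tax is the binding amount.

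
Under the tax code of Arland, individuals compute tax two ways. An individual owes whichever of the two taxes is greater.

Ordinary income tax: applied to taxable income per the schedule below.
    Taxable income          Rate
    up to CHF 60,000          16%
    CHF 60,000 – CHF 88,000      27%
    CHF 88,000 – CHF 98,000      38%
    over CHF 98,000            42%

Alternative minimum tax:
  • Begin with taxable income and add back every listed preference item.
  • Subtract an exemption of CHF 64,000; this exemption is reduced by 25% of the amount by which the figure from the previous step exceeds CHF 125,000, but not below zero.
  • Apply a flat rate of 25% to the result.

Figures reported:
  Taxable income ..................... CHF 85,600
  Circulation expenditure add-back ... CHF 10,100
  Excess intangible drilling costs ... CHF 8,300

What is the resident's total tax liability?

Alternative minimum tax:
  Adjusted income: CHF 85,600 + CHF 10,100 + CHF 8,300 = CHF 104,000
  Exemption: CHF 104,000 ≤ CHF 125,000, so full CHF 64,000 applies
  Base: CHF 104,000 − CHF 64,000 = CHF 40,000
  CHF 40,000 × 25% = CHF 10,000

Ordinary income tax:
  CHF 60,000 × 16% = CHF 9,600
  CHF 25,600 × 27% = CHF 6,912
  → CHF 16,512

CHF 16,512 > CHF 10,000, so the ordinary income tax governs.

CHF 16,512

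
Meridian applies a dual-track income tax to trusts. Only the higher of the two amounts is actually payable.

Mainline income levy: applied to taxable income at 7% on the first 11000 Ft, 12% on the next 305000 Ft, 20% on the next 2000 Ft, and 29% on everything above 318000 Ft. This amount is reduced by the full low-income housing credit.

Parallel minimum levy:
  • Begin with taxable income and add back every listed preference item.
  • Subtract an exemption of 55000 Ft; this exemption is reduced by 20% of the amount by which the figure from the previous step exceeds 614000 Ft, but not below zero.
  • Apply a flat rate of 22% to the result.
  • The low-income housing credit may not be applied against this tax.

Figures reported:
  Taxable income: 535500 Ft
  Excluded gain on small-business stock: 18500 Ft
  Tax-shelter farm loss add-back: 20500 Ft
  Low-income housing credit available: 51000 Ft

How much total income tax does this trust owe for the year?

Mainline income levy:
  11000 Ft × 7% = 770 Ft
  305000 Ft × 12% = 36600 Ft
  2000 Ft × 20% = 400 Ft
  217500 Ft × 29% = 63075 Ft
  → 100845 Ft
  Less low-income housing credit 51000 Ft → 49845 Ft

Parallel minimum levy:
  Adjusted income: 535500 Ft + 18500 Ft + 20500 Ft = 574500 Ft
  Exemption: 574500 Ft ≤ 614000 Ft, so full 55000 Ft applies
  Base: 574500 Ft − 55000 Ft = 519500 Ft
  519500 Ft × 22% = 114290 Ft

114290 Ft > 49845 Ft, so the parallel minimum levy is the binding amount.

114290 Ft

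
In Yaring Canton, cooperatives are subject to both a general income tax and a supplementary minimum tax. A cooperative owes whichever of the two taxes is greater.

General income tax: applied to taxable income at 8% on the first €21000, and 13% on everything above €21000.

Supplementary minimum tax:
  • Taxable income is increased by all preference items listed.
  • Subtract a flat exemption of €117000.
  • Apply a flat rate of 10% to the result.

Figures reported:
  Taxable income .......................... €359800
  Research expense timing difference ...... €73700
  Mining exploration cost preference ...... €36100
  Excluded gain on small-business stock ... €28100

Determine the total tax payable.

€45724

Supplementary minimum tax:
  Adjusted income: €359800 + €73700 + €36100 + €28100 = €497700
  Less exemption €117000 → base €380700
  €380700 × 10% = €38070

General income tax:
  €21000 × 8% = €1680
  €338800 × 13% = €44044
  → €45724

€45724 > €38070, so the general income tax governs.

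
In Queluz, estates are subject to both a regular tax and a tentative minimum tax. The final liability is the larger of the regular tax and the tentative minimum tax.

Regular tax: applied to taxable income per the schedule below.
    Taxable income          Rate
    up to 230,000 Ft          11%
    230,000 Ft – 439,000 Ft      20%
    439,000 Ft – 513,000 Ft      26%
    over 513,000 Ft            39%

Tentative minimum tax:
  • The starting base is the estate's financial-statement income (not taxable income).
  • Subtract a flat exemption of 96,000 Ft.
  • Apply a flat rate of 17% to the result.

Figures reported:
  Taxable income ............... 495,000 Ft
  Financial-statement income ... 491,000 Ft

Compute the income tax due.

81,660 Ft

Regular tax:
  230,000 Ft × 11% = 25,300 Ft
  209,000 Ft × 20% = 41,800 Ft
  56,000 Ft × 26% = 14,560 Ft
  → 81,660 Ft

Tentative minimum tax:
  Base (financial-statement income): 491,000 Ft
  Less exemption 96,000 Ft → base 395,000 Ft
  395,000 Ft × 17% = 67,150 Ft

81,660 Ft > 67,150 Ft, so the regular tax governs.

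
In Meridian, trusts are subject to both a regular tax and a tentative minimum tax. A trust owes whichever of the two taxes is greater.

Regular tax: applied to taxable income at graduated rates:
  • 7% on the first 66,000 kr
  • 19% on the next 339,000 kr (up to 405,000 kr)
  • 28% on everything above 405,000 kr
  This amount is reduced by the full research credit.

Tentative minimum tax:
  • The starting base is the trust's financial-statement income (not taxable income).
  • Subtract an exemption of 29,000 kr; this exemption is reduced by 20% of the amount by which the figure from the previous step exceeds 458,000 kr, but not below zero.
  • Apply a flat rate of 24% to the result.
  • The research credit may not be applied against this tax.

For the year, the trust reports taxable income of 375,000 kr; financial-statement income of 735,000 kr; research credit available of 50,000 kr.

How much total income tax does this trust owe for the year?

176,400 kr

Regular tax:
  66,000 kr × 7% = 4,620 kr
  309,000 kr × 19% = 58,710 kr
  → 63,330 kr
  Less research credit 50,000 kr → 13,330 kr

Tentative minimum tax:
  Base (financial-statement income): 735,000 kr
  Exemption: 20% × (735,000 kr − 458,000 kr) = 55,400 kr ≥ 29,000 kr, so the exemption is fully phased out
  Base: 735,000 kr − 0 kr = 735,000 kr
  735,000 kr × 24% = 176,400 kr

176,400 kr > 13,330 kr, so the tentative minimum tax is the binding amount.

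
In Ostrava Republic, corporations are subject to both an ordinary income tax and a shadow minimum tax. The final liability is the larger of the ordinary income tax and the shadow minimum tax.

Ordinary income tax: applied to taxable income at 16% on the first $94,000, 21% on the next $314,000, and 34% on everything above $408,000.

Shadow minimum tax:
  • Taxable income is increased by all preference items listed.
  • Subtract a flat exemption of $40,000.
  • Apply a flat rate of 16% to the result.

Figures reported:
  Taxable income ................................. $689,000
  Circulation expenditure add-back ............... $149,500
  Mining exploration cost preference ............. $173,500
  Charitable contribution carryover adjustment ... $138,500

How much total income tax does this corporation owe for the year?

$177,680

Ordinary income tax:
  $94,000 × 16% = $15,040
  $314,000 × 21% = $65,940
  $281,000 × 34% = $95,540
  → $176,520

Shadow minimum tax:
  Adjusted income: $689,000 + $149,500 + $173,500 + $138,500 = $1,150,500
  Less exemption $40,000 → base $1,110,500
  $1,110,500 × 16% = $177,680

$177,680 > $176,520, so the shadow minimum tax is the binding amount.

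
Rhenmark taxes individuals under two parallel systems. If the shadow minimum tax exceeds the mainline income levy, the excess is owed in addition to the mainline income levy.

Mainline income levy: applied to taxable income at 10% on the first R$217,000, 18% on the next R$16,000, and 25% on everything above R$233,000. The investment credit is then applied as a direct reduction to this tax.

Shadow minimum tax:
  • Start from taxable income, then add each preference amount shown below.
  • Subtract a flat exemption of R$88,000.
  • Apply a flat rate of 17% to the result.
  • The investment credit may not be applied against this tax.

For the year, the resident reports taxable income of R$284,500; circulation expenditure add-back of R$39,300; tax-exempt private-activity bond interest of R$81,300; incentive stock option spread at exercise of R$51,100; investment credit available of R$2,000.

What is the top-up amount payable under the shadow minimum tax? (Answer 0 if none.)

R$27,139

Shadow minimum tax:
  Adjusted income: R$284,500 + R$39,300 + R$81,300 + R$51,100 = R$456,200
  Less exemption R$88,000 → base R$368,200
  R$368,200 × 17% = R$62,594

Mainline income levy:
  R$217,000 × 10% = R$21,700
  R$16,000 × 18% = R$2,880
  R$51,500 × 25% = R$12,875
  → R$37,455
  Less investment credit R$2,000 → R$35,455

Excess of shadow minimum tax over mainline income levy: R$62,594 − R$35,455 = R$27,139.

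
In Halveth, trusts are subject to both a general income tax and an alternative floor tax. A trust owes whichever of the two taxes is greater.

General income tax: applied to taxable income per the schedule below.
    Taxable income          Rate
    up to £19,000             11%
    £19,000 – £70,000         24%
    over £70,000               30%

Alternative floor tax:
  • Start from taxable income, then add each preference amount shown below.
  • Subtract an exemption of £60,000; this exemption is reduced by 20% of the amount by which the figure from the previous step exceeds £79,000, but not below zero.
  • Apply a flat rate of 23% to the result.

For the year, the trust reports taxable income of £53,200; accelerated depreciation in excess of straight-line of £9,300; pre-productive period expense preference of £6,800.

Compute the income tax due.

£10,298

Alternative floor tax:
  Adjusted income: £53,200 + £9,300 + £6,800 = £69,300
  Exemption: £69,300 ≤ £79,000, so full £60,000 applies
  Base: £69,300 − £60,000 = £9,300
  £9,300 × 23% = £2,139

General income tax:
  £19,000 × 11% = £2,090
  £34,200 × 24% = £8,208
  → £10,298

£10,298 > £2,139, so the general income tax governs.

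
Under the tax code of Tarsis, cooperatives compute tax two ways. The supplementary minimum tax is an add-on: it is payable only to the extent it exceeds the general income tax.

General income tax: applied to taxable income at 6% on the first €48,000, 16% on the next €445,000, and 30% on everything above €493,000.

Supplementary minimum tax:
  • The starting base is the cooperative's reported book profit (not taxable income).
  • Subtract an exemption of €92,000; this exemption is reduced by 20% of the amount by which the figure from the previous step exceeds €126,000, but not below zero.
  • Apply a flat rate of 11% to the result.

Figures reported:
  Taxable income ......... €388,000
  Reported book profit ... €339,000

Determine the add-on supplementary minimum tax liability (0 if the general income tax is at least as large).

Supplementary minimum tax:
  Base (reported book profit): €339,000
  Exemption: €92,000 − 20% × (€339,000 − €126,000) = €92,000 − €42,600 = €49,400
  Base: €339,000 − €49,400 = €289,600
  €289,600 × 11% = €31,856

General income tax:
  €48,000 × 6% = €2,880
  €340,000 × 16% = €54,400
  → €57,280

€31,856 ≤ €57,280, so no add-on is due.

€0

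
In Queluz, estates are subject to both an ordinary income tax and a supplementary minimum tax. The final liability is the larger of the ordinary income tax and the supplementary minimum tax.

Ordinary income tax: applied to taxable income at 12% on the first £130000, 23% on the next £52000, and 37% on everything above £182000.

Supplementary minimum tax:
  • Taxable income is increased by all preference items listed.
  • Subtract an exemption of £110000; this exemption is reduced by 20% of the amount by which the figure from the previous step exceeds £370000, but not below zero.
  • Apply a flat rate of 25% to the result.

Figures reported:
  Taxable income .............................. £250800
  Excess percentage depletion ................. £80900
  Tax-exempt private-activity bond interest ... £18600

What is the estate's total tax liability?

£60075

Supplementary minimum tax:
  Adjusted income: £250800 + £80900 + £18600 = £350300
  Exemption: £350300 ≤ £370000, so full £110000 applies
  Base: £350300 − £110000 = £240300
  £240300 × 25% = £60075

Ordinary income tax:
  £130000 × 12% = £15600
  £52000 × 23% = £11960
  £68800 × 37% = £25456
  → £53016

£60075 > £53016, so the supplementary minimum tax is the binding amount.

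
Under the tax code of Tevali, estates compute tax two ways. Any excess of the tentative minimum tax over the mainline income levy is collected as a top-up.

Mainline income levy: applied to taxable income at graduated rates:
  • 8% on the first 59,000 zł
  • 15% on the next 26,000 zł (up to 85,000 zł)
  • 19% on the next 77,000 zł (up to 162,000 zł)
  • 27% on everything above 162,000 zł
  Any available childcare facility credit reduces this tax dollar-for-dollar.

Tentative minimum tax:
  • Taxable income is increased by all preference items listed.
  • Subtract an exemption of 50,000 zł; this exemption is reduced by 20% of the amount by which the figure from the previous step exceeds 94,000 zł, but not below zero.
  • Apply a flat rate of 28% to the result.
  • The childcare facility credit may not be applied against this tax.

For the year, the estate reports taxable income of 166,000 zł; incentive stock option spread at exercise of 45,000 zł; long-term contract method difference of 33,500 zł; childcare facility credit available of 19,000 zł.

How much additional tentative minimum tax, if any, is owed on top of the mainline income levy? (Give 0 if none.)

57,558 zł

Mainline income levy:
  59,000 zł × 8% = 4,720 zł
  26,000 zł × 15% = 3,900 zł
  77,000 zł × 19% = 14,630 zł
  4,000 zł × 27% = 1,080 zł
  → 24,330 zł
  Less childcare facility credit 19,000 zł → 5,330 zł

Tentative minimum tax:
  Adjusted income: 166,000 zł + 45,000 zł + 33,500 zł = 244,500 zł
  Exemption: 50,000 zł − 20% × (244,500 zł − 94,000 zł) = 50,000 zł − 30,100 zł = 19,900 zł
  Base: 244,500 zł − 19,900 zł = 224,600 zł
  224,600 zł × 28% = 62,888 zł

Excess of tentative minimum tax over mainline income levy: 62,888 zł − 5,330 zł = 57,558 zł.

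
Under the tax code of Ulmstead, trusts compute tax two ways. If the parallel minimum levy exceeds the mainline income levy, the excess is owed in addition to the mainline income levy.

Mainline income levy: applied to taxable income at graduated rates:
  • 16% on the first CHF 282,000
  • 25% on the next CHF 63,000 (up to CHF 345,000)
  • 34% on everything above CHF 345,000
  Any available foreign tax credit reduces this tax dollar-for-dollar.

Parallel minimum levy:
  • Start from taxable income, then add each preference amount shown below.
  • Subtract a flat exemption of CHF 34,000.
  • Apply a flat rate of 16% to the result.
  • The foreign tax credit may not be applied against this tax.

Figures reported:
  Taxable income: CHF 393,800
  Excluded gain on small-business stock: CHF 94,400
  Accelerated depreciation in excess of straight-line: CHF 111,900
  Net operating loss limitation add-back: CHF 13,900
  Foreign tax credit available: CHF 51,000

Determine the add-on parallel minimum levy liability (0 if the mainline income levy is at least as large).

CHF 66,338

Mainline income levy:
  CHF 282,000 × 16% = CHF 45,120
  CHF 63,000 × 25% = CHF 15,750
  CHF 48,800 × 34% = CHF 16,592
  → CHF 77,462
  Less foreign tax credit CHF 51,000 → CHF 26,462

Parallel minimum levy:
  Adjusted income: CHF 393,800 + CHF 94,400 + CHF 111,900 + CHF 13,900 = CHF 614,000
  Less exemption CHF 34,000 → base CHF 580,000
  CHF 580,000 × 16% = CHF 92,800

Excess of parallel minimum levy over mainline income levy: CHF 92,800 − CHF 26,462 = CHF 66,338.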